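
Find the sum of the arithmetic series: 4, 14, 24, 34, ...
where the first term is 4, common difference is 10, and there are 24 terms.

Sₙ = n/2 × (first + last)
Last term = a + (n-1)d = 4 + (24-1)×10 = 234
S_24 = 24/2 × (4 + 234)
S_24 = 24/2 × 238 = 2856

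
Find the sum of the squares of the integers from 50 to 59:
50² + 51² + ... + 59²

Use ∑_{k=1}^{n} k² = n(n+1)(2n+1)/6, then subtract the first 49 terms.
∑_{k=1}^{59} k² = 59×60×119/6 = 70210
∑_{k=1}^{49} k² = 49×50×99/6 = 40425
∑_{k=50}^{59} k² = 70210 - 40425 = 29785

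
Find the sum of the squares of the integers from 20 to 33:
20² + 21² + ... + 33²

Use ∑_{k=1}^{n} k² = n(n+1)(2n+1)/6, then subtract the first 19 terms.
∑_{k=1}^{33} k² = 33×34×67/6 = 12529
∑_{k=1}^{19} k² = 19×20×39/6 = 2470
∑_{k=20}^{33} k² = 12529 - 2470 = 10059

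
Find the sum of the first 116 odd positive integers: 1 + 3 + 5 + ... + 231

Sum of first n odd numbers = n²
= 116²
= 13456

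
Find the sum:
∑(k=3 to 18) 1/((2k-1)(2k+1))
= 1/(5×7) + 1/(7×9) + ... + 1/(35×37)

Partial fractions: 1/((2k-1)(2k+1)) = (1/2)[1/(2k-1) - 1/(2k+1)]
The series telescopes:
= (1/2)[1/5 - 1/37]
= 16/185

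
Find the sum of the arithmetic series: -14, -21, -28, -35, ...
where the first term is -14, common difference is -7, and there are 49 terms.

Sₙ = n/2 × (first + last)
Last term = a + (n-1)d = -14 + (49-1)×(-7) = -350
S_49 = 49/2 × (-14 + (-350))
S_49 = 49/2 × (-364) = -8918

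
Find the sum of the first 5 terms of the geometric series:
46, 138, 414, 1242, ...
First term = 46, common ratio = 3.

Sₙ = a(1 - rⁿ) / (1 - r)
S_5 = 46(1 - 3^5) / (1 - 3)
S_5 = 46(1 - 243) / (-2)
S_5 = 5566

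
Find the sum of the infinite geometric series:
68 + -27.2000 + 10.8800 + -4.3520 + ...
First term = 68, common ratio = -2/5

For |r| < 1, S = a / (1 - r)
S = 68 / (1 - (-2/5))
S = 68 / (7/5)
S = 340/7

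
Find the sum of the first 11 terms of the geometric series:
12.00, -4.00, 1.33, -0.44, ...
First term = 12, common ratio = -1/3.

Sₙ = a(1 - rⁿ) / (1 - r)
S_11 = 12(1 - (-1/3)^11) / (1 - (-1/3))
S_11 = 12(1 - (-1/177147)) / (4/3)
S_11 = 177148/19683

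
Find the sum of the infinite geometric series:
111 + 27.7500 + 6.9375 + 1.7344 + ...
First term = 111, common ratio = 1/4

For |r| < 1, S = a / (1 - r)
S = 111 / (1 - (1/4))
S = 111 / (3/4)
S = 148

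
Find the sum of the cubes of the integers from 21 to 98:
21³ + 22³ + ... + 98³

Use ∑_{k=1}^{n} k³ = [n(n+1)/2]², then subtract the first 20 terms.
∑_{k=1}^{98} k³ = [98×99/2]² = 4851² = 23532201
∑_{k=1}^{20} k³ = [20×21/2]² = 210² = 44100
∑_{k=21}^{98} k³ = 23532201 - 44100 = 23488101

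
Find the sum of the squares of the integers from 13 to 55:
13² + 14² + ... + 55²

Use ∑_{k=1}^{n} k² = n(n+1)(2n+1)/6, then subtract the first 12 terms.
∑_{k=1}^{55} k² = 55×56×111/6 = 56980
∑_{k=1}^{12} k² = 12×13×25/6 = 650
∑_{k=13}^{55} k² = 56980 - 650 = 56330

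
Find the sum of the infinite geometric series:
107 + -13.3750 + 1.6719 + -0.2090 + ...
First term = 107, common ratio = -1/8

For |r| < 1, S = a / (1 - r)
S = 107 / (1 - (-1/8))
S = 107 / (9/8)
S = 856/9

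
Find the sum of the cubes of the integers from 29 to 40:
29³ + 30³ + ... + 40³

Use ∑_{k=1}^{n} k³ = [n(n+1)/2]², then subtract the first 28 terms.
∑_{k=1}^{40} k³ = [40×41/2]² = 820² = 672400
∑_{k=1}^{28} k³ = [28×29/2]² = 406² = 164836
∑_{k=29}^{40} k³ = 672400 - 164836 = 507564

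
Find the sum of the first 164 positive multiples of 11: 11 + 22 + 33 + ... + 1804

Factor out 11: = 11(1 + 2 + ... + 164) = 11 × n(n+1)/2
= 11 × 164×165/2
= 11 × 13530
= 148830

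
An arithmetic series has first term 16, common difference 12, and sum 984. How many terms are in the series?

Using S = n/2 × [2a + (n-1)d]
984 = n/2 × [2(16) + (n-1)(12)]
984 = n/2 × [32 + 12n - 12]
1968 = n × [20 + 12n]
12n² + (20)n - 1968 = 0
Discriminant: Δ = (20)² - 4(12)(-1968) = 400 + 94464 = 94864
√Δ = 308
n = [-(20) + √Δ] / (2·12) = (-20 + 308) / 24 = 288 / 24 = 12
(The negative root is discarded since n must be a positive integer.)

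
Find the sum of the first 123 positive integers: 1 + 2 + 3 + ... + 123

Formula: ∑k = n(n+1)/2
= 123×124/2
= 15252/2
= 7626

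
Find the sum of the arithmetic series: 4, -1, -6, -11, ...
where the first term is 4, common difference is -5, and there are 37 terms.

Sₙ = n/2 × (first + last)
Last term = a + (n-1)d = 4 + (37-1)×(-5) = -176
S_37 = 37/2 × (4 + (-176))
S_37 = 37/2 × (-172) = -3182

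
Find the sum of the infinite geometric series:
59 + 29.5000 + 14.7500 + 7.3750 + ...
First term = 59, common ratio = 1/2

For |r| < 1, S = a / (1 - r)
S = 59 / (1 - (1/2))
S = 59 / (1/2)
S = 118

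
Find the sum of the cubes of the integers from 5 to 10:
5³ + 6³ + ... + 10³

Use ∑_{k=1}^{n} k³ = [n(n+1)/2]², then subtract the first 4 terms.
∑_{k=1}^{10} k³ = [10×11/2]² = 55² = 3025
∑_{k=1}^{4} k³ = [4×5/2]² = 10² = 100
∑_{k=5}^{10} k³ = 3025 - 100 = 2925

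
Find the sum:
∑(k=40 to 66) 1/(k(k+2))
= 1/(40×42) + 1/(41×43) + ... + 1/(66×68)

Partial fractions: 1/(k(k+2)) = (1/2)[1/k - 1/(k+2)]
Telescoping leaves the first two and last two terms:
= (1/2)[1/40 + 1/41 - 1/67 - 1/68]
= 36909/3735920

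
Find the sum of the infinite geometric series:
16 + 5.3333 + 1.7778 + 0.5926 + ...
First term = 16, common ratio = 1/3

For |r| < 1, S = a / (1 - r)
S = 16 / (1 - (1/3))
S = 16 / (2/3)
S = 24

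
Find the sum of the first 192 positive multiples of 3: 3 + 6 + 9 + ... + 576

Factor out 3: = 3(1 + 2 + ... + 192) = 3 × n(n+1)/2
= 3 × 192×193/2
= 3 × 18528
= 55584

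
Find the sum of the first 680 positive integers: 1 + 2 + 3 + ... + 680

Formula: ∑k = n(n+1)/2
= 680×681/2
= 463080/2
= 231540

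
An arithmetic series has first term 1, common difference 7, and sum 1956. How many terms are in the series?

Using S = n/2 × [2a + (n-1)d]
1956 = n/2 × [2(1) + (n-1)(7)]
1956 = n/2 × [2 + 7n - 7]
3912 = n × [-5 + 7n]
7n² + (-5)n - 3912 = 0
Discriminant: Δ = (-5)² - 4(7)(-3912) = 25 + 109536 = 109561
√Δ = 331
n = [-(-5) + √Δ] / (2·7) = (5 + 331) / 14 = 336 / 14 = 24
(The negative root is discarded since n must be a positive integer.)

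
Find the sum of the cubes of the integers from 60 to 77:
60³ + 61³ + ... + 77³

Use ∑_{k=1}^{n} k³ = [n(n+1)/2]², then subtract the first 59 terms.
∑_{k=1}^{77} k³ = [77×78/2]² = 3003² = 9018009
∑_{k=1}^{59} k³ = [59×60/2]² = 1770² = 3132900
∑_{k=60}^{77} k³ = 9018009 - 3132900 = 5885109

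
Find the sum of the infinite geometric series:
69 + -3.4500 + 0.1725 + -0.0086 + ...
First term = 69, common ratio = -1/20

For |r| < 1, S = a / (1 - r)
S = 69 / (1 - (-1/20))
S = 69 / (21/20)
S = 460/7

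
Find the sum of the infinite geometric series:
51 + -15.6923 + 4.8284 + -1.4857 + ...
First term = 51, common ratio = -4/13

For |r| < 1, S = a / (1 - r)
S = 51 / (1 - (-4/13))
S = 51 / (17/13)
S = 39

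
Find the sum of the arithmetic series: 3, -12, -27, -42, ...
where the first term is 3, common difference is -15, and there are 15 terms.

Sₙ = n/2 × (first + last)
Last term = a + (n-1)d = 3 + (15-1)×(-15) = -207
S_15 = 15/2 × (3 + (-207))
S_15 = 15/2 × (-204) = -1530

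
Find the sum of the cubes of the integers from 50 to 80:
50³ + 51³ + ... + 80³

Use ∑_{k=1}^{n} k³ = [n(n+1)/2]², then subtract the first 49 terms.
∑_{k=1}^{80} k³ = [80×81/2]² = 3240² = 10497600
∑_{k=1}^{49} k³ = [49×50/2]² = 1225² = 1500625
∑_{k=50}^{80} k³ = 10497600 - 1500625 = 8996975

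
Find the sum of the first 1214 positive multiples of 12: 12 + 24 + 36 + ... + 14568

Factor out 12: = 12(1 + 2 + ... + 1214) = 12 × n(n+1)/2
= 12 × 1214×1215/2
= 12 × 737505
= 8850060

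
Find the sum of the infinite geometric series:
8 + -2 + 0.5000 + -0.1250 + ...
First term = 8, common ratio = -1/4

For |r| < 1, S = a / (1 - r)
S = 8 / (1 - (-1/4))
S = 8 / (5/4)
S = 32/5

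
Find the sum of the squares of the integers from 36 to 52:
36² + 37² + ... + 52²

Use ∑_{k=1}^{n} k² = n(n+1)(2n+1)/6, then subtract the first 35 terms.
∑_{k=1}^{52} k² = 52×53×105/6 = 48230
∑_{k=1}^{35} k² = 35×36×71/6 = 14910
∑_{k=36}^{52} k² = 48230 - 14910 = 33320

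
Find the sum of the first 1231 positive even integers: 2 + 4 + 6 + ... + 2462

Sum of first n even numbers = n(n+1)
= 1231×1232
= 1516592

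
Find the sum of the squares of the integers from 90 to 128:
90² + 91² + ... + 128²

Use ∑_{k=1}^{n} k² = n(n+1)(2n+1)/6, then subtract the first 89 terms.
∑_{k=1}^{128} k² = 128×129×257/6 = 707264
∑_{k=1}^{89} k² = 89×90×179/6 = 238965
∑_{k=90}^{128} k² = 707264 - 238965 = 468299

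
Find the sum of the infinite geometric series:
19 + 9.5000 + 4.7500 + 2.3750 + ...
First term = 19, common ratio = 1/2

For |r| < 1, S = a / (1 - r)
S = 19 / (1 - (1/2))
S = 19 / (1/2)
S = 38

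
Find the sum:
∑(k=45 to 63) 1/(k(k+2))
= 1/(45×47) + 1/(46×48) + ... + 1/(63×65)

Partial fractions: 1/(k(k+2)) = (1/2)[1/k - 1/(k+2)]
Telescoping leaves the first two and last two terms:
= (1/2)[1/45 + 1/46 - 1/64 - 1/65]
= 11153/1722240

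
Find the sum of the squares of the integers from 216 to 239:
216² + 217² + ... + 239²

Use ∑_{k=1}^{n} k² = n(n+1)(2n+1)/6, then subtract the first 215 terms.
∑_{k=1}^{239} k² = 239×240×479/6 = 4579240
∑_{k=1}^{215} k² = 215×216×431/6 = 3335940
∑_{k=216}^{239} k² = 4579240 - 3335940 = 1243300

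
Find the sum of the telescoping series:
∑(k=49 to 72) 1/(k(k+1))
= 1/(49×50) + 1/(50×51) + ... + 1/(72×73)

Partial fractions: 1/(k(k+1)) = 1/k - 1/(k+1)
The series telescopes:
= (1/49 - 1/50) + (1/50 - 1/51) + ... + (1/72 - 1/73)
= 1/49 - 1/73
= 24/3577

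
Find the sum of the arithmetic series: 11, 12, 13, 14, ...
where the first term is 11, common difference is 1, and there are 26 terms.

Sₙ = n/2 × (first + last)
Last term = a + (n-1)d = 11 + (26-1)×1 = 36
S_26 = 26/2 × (11 + 36)
S_26 = 26/2 × 47 = 611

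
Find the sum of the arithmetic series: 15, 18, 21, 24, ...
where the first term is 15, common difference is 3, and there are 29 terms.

Sₙ = n/2 × (first + last)
Last term = a + (n-1)d = 15 + (29-1)×3 = 99
S_29 = 29/2 × (15 + 99)
S_29 = 29/2 × 114 = 1653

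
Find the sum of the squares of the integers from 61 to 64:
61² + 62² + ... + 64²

Use ∑_{k=1}^{n} k² = n(n+1)(2n+1)/6, then subtract the first 60 terms.
∑_{k=1}^{64} k² = 64×65×129/6 = 89440
∑_{k=1}^{60} k² = 60×61×121/6 = 73810
∑_{k=61}^{64} k² = 89440 - 73810 = 15630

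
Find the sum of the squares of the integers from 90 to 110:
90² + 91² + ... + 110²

Use ∑_{k=1}^{n} k² = n(n+1)(2n+1)/6, then subtract the first 89 terms.
∑_{k=1}^{110} k² = 110×111×221/6 = 449735
∑_{k=1}^{89} k² = 89×90×179/6 = 238965
∑_{k=90}^{110} k² = 449735 - 238965 = 210770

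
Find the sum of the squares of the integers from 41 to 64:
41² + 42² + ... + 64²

Use ∑_{k=1}^{n} k² = n(n+1)(2n+1)/6, then subtract the first 40 terms.
∑_{k=1}^{64} k² = 64×65×129/6 = 89440
∑_{k=1}^{40} k² = 40×41×81/6 = 22140
∑_{k=41}^{64} k² = 89440 - 22140 = 67300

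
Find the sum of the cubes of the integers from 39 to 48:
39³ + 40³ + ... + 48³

Use ∑_{k=1}^{n} k³ = [n(n+1)/2]², then subtract the first 38 terms.
∑_{k=1}^{48} k³ = [48×49/2]² = 1176² = 1382976
∑_{k=1}^{38} k³ = [38×39/2]² = 741² = 549081
∑_{k=39}^{48} k³ = 1382976 - 549081 = 833895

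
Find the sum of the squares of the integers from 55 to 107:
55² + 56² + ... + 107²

Use ∑_{k=1}^{n} k² = n(n+1)(2n+1)/6, then subtract the first 54 terms.
∑_{k=1}^{107} k² = 107×108×215/6 = 414090
∑_{k=1}^{54} k² = 54×55×109/6 = 53955
∑_{k=55}^{107} k² = 414090 - 53955 = 360135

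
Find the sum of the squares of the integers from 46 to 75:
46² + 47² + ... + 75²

Use ∑_{k=1}^{n} k² = n(n+1)(2n+1)/6, then subtract the first 45 terms.
∑_{k=1}^{75} k² = 75×76×151/6 = 143450
∑_{k=1}^{45} k² = 45×46×91/6 = 31395
∑_{k=46}^{75} k² = 143450 - 31395 = 112055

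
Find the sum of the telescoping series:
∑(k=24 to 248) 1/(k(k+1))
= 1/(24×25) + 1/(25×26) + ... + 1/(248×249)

Partial fractions: 1/(k(k+1)) = 1/k - 1/(k+1)
The series telescopes:
= (1/24 - 1/25) + (1/25 - 1/26) + ... + (1/248 - 1/249)
= 1/24 - 1/249
= 25/664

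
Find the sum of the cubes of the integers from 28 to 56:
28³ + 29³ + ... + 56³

Use ∑_{k=1}^{n} k³ = [n(n+1)/2]², then subtract the first 27 terms.
∑_{k=1}^{56} k³ = [56×57/2]² = 1596² = 2547216
∑_{k=1}^{27} k³ = [27×28/2]² = 378² = 142884
∑_{k=28}^{56} k³ = 2547216 - 142884 = 2404332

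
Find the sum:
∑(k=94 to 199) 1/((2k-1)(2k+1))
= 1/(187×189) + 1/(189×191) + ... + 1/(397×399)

Partial fractions: 1/((2k-1)(2k+1)) = (1/2)[1/(2k-1) - 1/(2k+1)]
The series telescopes:
= (1/2)[1/187 - 1/399]
= 106/74613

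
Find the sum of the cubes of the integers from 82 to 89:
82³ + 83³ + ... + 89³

Use ∑_{k=1}^{n} k³ = [n(n+1)/2]², then subtract the first 81 terms.
∑_{k=1}^{89} k³ = [89×90/2]² = 4005² = 16040025
∑_{k=1}^{81} k³ = [81×82/2]² = 3321² = 11029041
∑_{k=82}^{89} k³ = 16040025 - 11029041 = 5010984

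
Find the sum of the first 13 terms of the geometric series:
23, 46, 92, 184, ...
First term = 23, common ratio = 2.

Sₙ = a(1 - rⁿ) / (1 - r)
S_13 = 23(1 - 2^13) / (1 - 2)
S_13 = 23(1 - 8192) / (-1)
S_13 = 188393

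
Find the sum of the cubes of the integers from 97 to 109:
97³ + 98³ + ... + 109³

Use ∑_{k=1}^{n} k³ = [n(n+1)/2]², then subtract the first 96 terms.
∑_{k=1}^{109} k³ = [109×110/2]² = 5995² = 35940025
∑_{k=1}^{96} k³ = [96×97/2]² = 4656² = 21678336
∑_{k=97}^{109} k³ = 35940025 - 21678336 = 14261689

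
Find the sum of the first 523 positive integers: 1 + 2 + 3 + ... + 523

Formula: ∑k = n(n+1)/2
= 523×524/2
= 274052/2
= 137026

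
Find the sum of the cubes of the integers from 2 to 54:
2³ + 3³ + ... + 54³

Use ∑_{k=1}^{n} k³ = [n(n+1)/2]², then subtract the first 1 terms.
∑_{k=1}^{54} k³ = [54×55/2]² = 1485² = 2205225
∑_{k=1}^{1} k³ = [1×2/2]² = 1² = 1
∑_{k=2}^{54} k³ = 2205225 - 1 = 2205224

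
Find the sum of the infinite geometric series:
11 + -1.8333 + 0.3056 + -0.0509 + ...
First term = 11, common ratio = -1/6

For |r| < 1, S = a / (1 - r)
S = 11 / (1 - (-1/6))
S = 11 / (7/6)
S = 66/7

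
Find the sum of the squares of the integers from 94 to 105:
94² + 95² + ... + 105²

Use ∑_{k=1}^{n} k² = n(n+1)(2n+1)/6, then subtract the first 93 terms.
∑_{k=1}^{105} k² = 105×106×211/6 = 391405
∑_{k=1}^{93} k² = 93×94×187/6 = 272459
∑_{k=94}^{105} k² = 391405 - 272459 = 118946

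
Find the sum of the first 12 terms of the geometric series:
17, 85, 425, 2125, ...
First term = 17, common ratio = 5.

Sₙ = a(1 - rⁿ) / (1 - r)
S_12 = 17(1 - 5^12) / (1 - 5)
S_12 = 17(1 - 244140625) / (-4)
S_12 = 1037597652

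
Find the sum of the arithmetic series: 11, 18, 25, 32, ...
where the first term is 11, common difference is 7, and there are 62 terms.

Sₙ = n/2 × (first + last)
Last term = a + (n-1)d = 11 + (62-1)×7 = 438
S_62 = 62/2 × (11 + 438)
S_62 = 62/2 × 449 = 13919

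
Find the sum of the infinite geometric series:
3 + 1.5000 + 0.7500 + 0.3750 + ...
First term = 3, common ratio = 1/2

For |r| < 1, S = a / (1 - r)
S = 3 / (1 - (1/2))
S = 3 / (1/2)
S = 6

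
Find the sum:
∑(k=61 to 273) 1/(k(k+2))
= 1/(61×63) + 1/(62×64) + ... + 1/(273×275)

Partial fractions: 1/(k(k+2)) = (1/2)[1/k - 1/(k+2)]
Telescoping leaves the first two and last two terms:
= (1/2)[1/61 + 1/62 - 1/274 - 1/275]
= 1797933/142486850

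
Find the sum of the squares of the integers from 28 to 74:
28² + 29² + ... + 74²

Use ∑_{k=1}^{n} k² = n(n+1)(2n+1)/6, then subtract the first 27 terms.
∑_{k=1}^{74} k² = 74×75×149/6 = 137825
∑_{k=1}^{27} k² = 27×28×55/6 = 6930
∑_{k=28}^{74} k² = 137825 - 6930 = 130895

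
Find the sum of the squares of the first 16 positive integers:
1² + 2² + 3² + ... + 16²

Formula: ∑k² = n(n+1)(2n+1)/6
= 16×17×33/6
= 8976/6
= 1496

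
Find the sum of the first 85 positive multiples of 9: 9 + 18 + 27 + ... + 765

Factor out 9: = 9(1 + 2 + ... + 85) = 9 × n(n+1)/2
= 9 × 85×86/2
= 9 × 3655
= 32895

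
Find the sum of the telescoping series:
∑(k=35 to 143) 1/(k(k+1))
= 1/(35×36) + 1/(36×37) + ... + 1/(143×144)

Partial fractions: 1/(k(k+1)) = 1/k - 1/(k+1)
The series telescopes:
= (1/35 - 1/36) + (1/36 - 1/37) + ... + (1/143 - 1/144)
= 1/35 - 1/144
= 109/5040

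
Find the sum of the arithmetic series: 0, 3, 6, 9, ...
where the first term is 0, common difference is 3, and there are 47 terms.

Sₙ = n/2 × (first + last)
Last term = a + (n-1)d = 0 + (47-1)×3 = 138
S_47 = 47/2 × (0 + 138)
S_47 = 47/2 × 138 = 3243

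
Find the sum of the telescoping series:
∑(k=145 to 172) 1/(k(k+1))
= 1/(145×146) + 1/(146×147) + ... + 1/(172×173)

Partial fractions: 1/(k(k+1)) = 1/k - 1/(k+1)
The series telescopes:
= (1/145 - 1/146) + (1/146 - 1/147) + ... + (1/172 - 1/173)
= 1/145 - 1/173
= 28/25085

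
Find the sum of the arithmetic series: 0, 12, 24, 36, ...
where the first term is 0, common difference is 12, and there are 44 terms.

Sₙ = n/2 × (first + last)
Last term = a + (n-1)d = 0 + (44-1)×12 = 516
S_44 = 44/2 × (0 + 516)
S_44 = 44/2 × 516 = 11352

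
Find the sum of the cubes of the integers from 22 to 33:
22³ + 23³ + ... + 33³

Use ∑_{k=1}^{n} k³ = [n(n+1)/2]², then subtract the first 21 terms.
∑_{k=1}^{33} k³ = [33×34/2]² = 561² = 314721
∑_{k=1}^{21} k³ = [21×22/2]² = 231² = 53361
∑_{k=22}^{33} k³ = 314721 - 53361 = 261360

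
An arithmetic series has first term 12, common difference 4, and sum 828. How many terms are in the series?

Using S = n/2 × [2a + (n-1)d]
828 = n/2 × [2(12) + (n-1)(4)]
828 = n/2 × [24 + 4n - 4]
1656 = n × [20 + 4n]
4n² + (20)n - 1656 = 0
Discriminant: Δ = (20)² - 4(4)(-1656) = 400 + 26496 = 26896
√Δ = 164
n = [-(20) + √Δ] / (2·4) = (-20 + 164) / 8 = 144 / 8 = 18
(The negative root is discarded since n must be a positive integer.)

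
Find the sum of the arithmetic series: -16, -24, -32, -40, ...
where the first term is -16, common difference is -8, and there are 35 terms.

Sₙ = n/2 × (first + last)
Last term = a + (n-1)d = -16 + (35-1)×(-8) = -288
S_35 = 35/2 × (-16 + (-288))
S_35 = 35/2 × (-304) = -5320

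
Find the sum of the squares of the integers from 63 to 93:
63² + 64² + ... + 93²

Use ∑_{k=1}^{n} k² = n(n+1)(2n+1)/6, then subtract the first 62 terms.
∑_{k=1}^{93} k² = 93×94×187/6 = 272459
∑_{k=1}^{62} k² = 62×63×125/6 = 81375
∑_{k=63}^{93} k² = 272459 - 81375 = 191084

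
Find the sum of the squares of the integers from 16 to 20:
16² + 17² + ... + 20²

Use ∑_{k=1}^{n} k² = n(n+1)(2n+1)/6, then subtract the first 15 terms.
∑_{k=1}^{20} k² = 20×21×41/6 = 2870
∑_{k=1}^{15} k² = 15×16×31/6 = 1240
∑_{k=16}^{20} k² = 2870 - 1240 = 1630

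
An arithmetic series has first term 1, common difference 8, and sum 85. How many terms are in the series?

Using S = n/2 × [2a + (n-1)d]
85 = n/2 × [2(1) + (n-1)(8)]
85 = n/2 × [2 + 8n - 8]
170 = n × [-6 + 8n]
8n² + (-6)n - 170 = 0
Discriminant: Δ = (-6)² - 4(8)(-170) = 36 + 5440 = 5476
√Δ = 74
n = [-(-6) + √Δ] / (2·8) = (6 + 74) / 16 = 80 / 16 = 5
(The negative root is discarded since n must be a positive integer.)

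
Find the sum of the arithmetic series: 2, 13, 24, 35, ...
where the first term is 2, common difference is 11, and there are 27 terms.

Sₙ = n/2 × (first + last)
Last term = a + (n-1)d = 2 + (27-1)×11 = 288
S_27 = 27/2 × (2 + 288)
S_27 = 27/2 × 290 = 3915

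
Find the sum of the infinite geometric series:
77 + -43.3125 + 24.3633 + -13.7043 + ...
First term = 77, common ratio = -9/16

For |r| < 1, S = a / (1 - r)
S = 77 / (1 - (-9/16))
S = 77 / (25/16)
S = 1232/25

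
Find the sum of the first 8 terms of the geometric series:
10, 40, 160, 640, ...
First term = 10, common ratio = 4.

Sₙ = a(1 - rⁿ) / (1 - r)
S_8 = 10(1 - 4^8) / (1 - 4)
S_8 = 10(1 - 65536) / (-3)
S_8 = 218450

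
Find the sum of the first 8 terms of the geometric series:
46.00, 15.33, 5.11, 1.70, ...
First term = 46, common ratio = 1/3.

Sₙ = a(1 - rⁿ) / (1 - r)
S_8 = 46(1 - (1/3)^8) / (1 - (1/3))
S_8 = 46(1 - (1/6561)) / (2/3)
S_8 = 150880/2187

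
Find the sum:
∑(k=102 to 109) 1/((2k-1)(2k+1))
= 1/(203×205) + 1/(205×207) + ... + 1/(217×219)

Partial fractions: 1/((2k-1)(2k+1)) = (1/2)[1/(2k-1) - 1/(2k+1)]
The series telescopes:
= (1/2)[1/203 - 1/219]
= 8/44457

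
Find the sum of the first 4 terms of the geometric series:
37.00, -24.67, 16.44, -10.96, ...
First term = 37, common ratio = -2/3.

Sₙ = a(1 - rⁿ) / (1 - r)
S_4 = 37(1 - (-2/3)^4) / (1 - (-2/3))
S_4 = 37(1 - (16/81)) / (5/3)
S_4 = 481/27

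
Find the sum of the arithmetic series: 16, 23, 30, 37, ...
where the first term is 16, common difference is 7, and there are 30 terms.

Sₙ = n/2 × (first + last)
Last term = a + (n-1)d = 16 + (30-1)×7 = 219
S_30 = 30/2 × (16 + 219)
S_30 = 30/2 × 235 = 3525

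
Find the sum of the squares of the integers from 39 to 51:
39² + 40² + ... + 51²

Use ∑_{k=1}^{n} k² = n(n+1)(2n+1)/6, then subtract the first 38 terms.
∑_{k=1}^{51} k² = 51×52×103/6 = 45526
∑_{k=1}^{38} k² = 38×39×77/6 = 19019
∑_{k=39}^{51} k² = 45526 - 19019 = 26507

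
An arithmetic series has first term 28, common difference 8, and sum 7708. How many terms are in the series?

Using S = n/2 × [2a + (n-1)d]
7708 = n/2 × [2(28) + (n-1)(8)]
7708 = n/2 × [56 + 8n - 8]
15416 = n × [48 + 8n]
8n² + (48)n - 15416 = 0
Discriminant: Δ = (48)² - 4(8)(-15416) = 2304 + 493312 = 495616
√Δ = 704
n = [-(48) + √Δ] / (2·8) = (-48 + 704) / 16 = 656 / 16 = 41
(The negative root is discarded since n must be a positive integer.)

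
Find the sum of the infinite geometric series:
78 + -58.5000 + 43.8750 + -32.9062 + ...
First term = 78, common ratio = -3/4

For |r| < 1, S = a / (1 - r)
S = 78 / (1 - (-3/4))
S = 78 / (7/4)
S = 312/7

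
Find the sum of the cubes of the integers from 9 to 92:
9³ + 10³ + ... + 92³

Use ∑_{k=1}^{n} k³ = [n(n+1)/2]², then subtract the first 8 terms.
∑_{k=1}^{92} k³ = [92×93/2]² = 4278² = 18301284
∑_{k=1}^{8} k³ = [8×9/2]² = 36² = 1296
∑_{k=9}^{92} k³ = 18301284 - 1296 = 18299988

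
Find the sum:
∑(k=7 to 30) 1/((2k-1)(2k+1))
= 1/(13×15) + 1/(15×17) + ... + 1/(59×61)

Partial fractions: 1/((2k-1)(2k+1)) = (1/2)[1/(2k-1) - 1/(2k+1)]
The series telescopes:
= (1/2)[1/13 - 1/61]
= 24/793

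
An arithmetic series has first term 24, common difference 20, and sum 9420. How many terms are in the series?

Using S = n/2 × [2a + (n-1)d]
9420 = n/2 × [2(24) + (n-1)(20)]
9420 = n/2 × [48 + 20n - 20]
18840 = n × [28 + 20n]
20n² + (28)n - 18840 = 0
Discriminant: Δ = (28)² - 4(20)(-18840) = 784 + 1507200 = 1507984
√Δ = 1228
n = [-(28) + √Δ] / (2·20) = (-28 + 1228) / 40 = 1200 / 40 = 30
(The negative root is discarded since n must be a positive integer.)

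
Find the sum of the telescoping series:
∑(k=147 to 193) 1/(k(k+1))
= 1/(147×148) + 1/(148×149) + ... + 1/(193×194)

Partial fractions: 1/(k(k+1)) = 1/k - 1/(k+1)
The series telescopes:
= (1/147 - 1/148) + (1/148 - 1/149) + ... + (1/193 - 1/194)
= 1/147 - 1/194
= 47/28518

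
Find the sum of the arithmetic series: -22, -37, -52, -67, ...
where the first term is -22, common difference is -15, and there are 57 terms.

Sₙ = n/2 × (first + last)
Last term = a + (n-1)d = -22 + (57-1)×(-15) = -862
S_57 = 57/2 × (-22 + (-862))
S_57 = 57/2 × (-884) = -25194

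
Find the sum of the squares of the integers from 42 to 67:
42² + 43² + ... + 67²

Use ∑_{k=1}^{n} k² = n(n+1)(2n+1)/6, then subtract the first 41 terms.
∑_{k=1}^{67} k² = 67×68×135/6 = 102510
∑_{k=1}^{41} k² = 41×42×83/6 = 23821
∑_{k=42}^{67} k² = 102510 - 23821 = 78689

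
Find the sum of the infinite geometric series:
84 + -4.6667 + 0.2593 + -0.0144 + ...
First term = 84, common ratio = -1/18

For |r| < 1, S = a / (1 - r)
S = 84 / (1 - (-1/18))
S = 84 / (19/18)
S = 1512/19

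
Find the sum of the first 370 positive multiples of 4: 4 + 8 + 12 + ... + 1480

Factor out 4: = 4(1 + 2 + ... + 370) = 4 × n(n+1)/2
= 4 × 370×371/2
= 4 × 68635
= 274540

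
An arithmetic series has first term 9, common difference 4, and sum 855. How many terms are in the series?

Using S = n/2 × [2a + (n-1)d]
855 = n/2 × [2(9) + (n-1)(4)]
855 = n/2 × [18 + 4n - 4]
1710 = n × [14 + 4n]
4n² + (14)n - 1710 = 0
Discriminant: Δ = (14)² - 4(4)(-1710) = 196 + 27360 = 27556
√Δ = 166
n = [-(14) + √Δ] / (2·4) = (-14 + 166) / 8 = 152 / 8 = 19
(The negative root is discarded since n must be a positive integer.)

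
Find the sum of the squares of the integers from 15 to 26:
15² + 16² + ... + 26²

Use ∑_{k=1}^{n} k² = n(n+1)(2n+1)/6, then subtract the first 14 terms.
∑_{k=1}^{26} k² = 26×27×53/6 = 6201
∑_{k=1}^{14} k² = 14×15×29/6 = 1015
∑_{k=15}^{26} k² = 6201 - 1015 = 5186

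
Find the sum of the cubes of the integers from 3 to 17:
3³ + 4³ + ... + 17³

Use ∑_{k=1}^{n} k³ = [n(n+1)/2]², then subtract the first 2 terms.
∑_{k=1}^{17} k³ = [17×18/2]² = 153² = 23409
∑_{k=1}^{2} k³ = [2×3/2]² = 3² = 9
∑_{k=3}^{17} k³ = 23409 - 9 = 23400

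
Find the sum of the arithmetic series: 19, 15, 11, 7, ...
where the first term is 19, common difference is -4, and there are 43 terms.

Sₙ = n/2 × (first + last)
Last term = a + (n-1)d = 19 + (43-1)×(-4) = -149
S_43 = 43/2 × (19 + (-149))
S_43 = 43/2 × (-130) = -2795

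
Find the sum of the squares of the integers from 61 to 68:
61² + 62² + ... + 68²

Use ∑_{k=1}^{n} k² = n(n+1)(2n+1)/6, then subtract the first 60 terms.
∑_{k=1}^{68} k² = 68×69×137/6 = 107134
∑_{k=1}^{60} k² = 60×61×121/6 = 73810
∑_{k=61}^{68} k² = 107134 - 73810 = 33324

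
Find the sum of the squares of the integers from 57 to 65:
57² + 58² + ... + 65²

Use ∑_{k=1}^{n} k² = n(n+1)(2n+1)/6, then subtract the first 56 terms.
∑_{k=1}^{65} k² = 65×66×131/6 = 93665
∑_{k=1}^{56} k² = 56×57×113/6 = 60116
∑_{k=57}^{65} k² = 93665 - 60116 = 33549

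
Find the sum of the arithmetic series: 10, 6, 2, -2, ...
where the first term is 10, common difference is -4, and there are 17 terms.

Sₙ = n/2 × (first + last)
Last term = a + (n-1)d = 10 + (17-1)×(-4) = -54
S_17 = 17/2 × (10 + (-54))
S_17 = 17/2 × (-44) = -374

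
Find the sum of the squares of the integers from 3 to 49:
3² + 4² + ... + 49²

Use ∑_{k=1}^{n} k² = n(n+1)(2n+1)/6, then subtract the first 2 terms.
∑_{k=1}^{49} k² = 49×50×99/6 = 40425
∑_{k=1}^{2} k² = 2×3×5/6 = 5
∑_{k=3}^{49} k² = 40425 - 5 = 40420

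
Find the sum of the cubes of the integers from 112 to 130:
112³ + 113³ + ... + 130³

Use ∑_{k=1}^{n} k³ = [n(n+1)/2]², then subtract the first 111 terms.
∑_{k=1}^{130} k³ = [130×131/2]² = 8515² = 72505225
∑_{k=1}^{111} k³ = [111×112/2]² = 6216² = 38638656
∑_{k=112}^{130} k³ = 72505225 - 38638656 = 33866569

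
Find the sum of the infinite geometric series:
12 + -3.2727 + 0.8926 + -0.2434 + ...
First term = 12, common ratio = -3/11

For |r| < 1, S = a / (1 - r)
S = 12 / (1 - (-3/11))
S = 12 / (14/11)
S = 66/7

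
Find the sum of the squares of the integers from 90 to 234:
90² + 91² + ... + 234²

Use ∑_{k=1}^{n} k² = n(n+1)(2n+1)/6, then subtract the first 89 terms.
∑_{k=1}^{234} k² = 234×235×469/6 = 4298385
∑_{k=1}^{89} k² = 89×90×179/6 = 238965
∑_{k=90}^{234} k² = 4298385 - 238965 = 4059420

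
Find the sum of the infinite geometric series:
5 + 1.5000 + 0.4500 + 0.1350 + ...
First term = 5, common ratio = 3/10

For |r| < 1, S = a / (1 - r)
S = 5 / (1 - (3/10))
S = 5 / (7/10)
S = 50/7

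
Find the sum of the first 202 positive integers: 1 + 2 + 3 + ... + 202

Formula: ∑k = n(n+1)/2
= 202×203/2
= 41006/2
= 20503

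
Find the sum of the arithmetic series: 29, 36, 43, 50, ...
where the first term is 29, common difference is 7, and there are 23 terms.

Sₙ = n/2 × (first + last)
Last term = a + (n-1)d = 29 + (23-1)×7 = 183
S_23 = 23/2 × (29 + 183)
S_23 = 23/2 × 212 = 2438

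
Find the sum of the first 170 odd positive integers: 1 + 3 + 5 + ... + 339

Sum of first n odd numbers = n²
= 170²
= 28900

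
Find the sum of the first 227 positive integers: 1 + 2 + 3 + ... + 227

Formula: ∑k = n(n+1)/2
= 227×228/2
= 51756/2
= 25878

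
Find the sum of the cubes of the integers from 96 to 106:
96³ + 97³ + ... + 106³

Use ∑_{k=1}^{n} k³ = [n(n+1)/2]², then subtract the first 95 terms.
∑_{k=1}^{106} k³ = [106×107/2]² = 5671² = 32160241
∑_{k=1}^{95} k³ = [95×96/2]² = 4560² = 20793600
∑_{k=96}^{106} k³ = 32160241 - 20793600 = 11366641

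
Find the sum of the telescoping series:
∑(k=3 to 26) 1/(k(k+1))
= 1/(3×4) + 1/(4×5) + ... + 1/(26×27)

Partial fractions: 1/(k(k+1)) = 1/k - 1/(k+1)
The series telescopes:
= (1/3 - 1/4) + (1/4 - 1/5) + ... + (1/26 - 1/27)
= 1/3 - 1/27
= 8/27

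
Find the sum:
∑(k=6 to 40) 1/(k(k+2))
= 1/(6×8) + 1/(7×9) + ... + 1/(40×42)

Partial fractions: 1/(k(k+2)) = (1/2)[1/k - 1/(k+2)]
Telescoping leaves the first two and last two terms:
= (1/2)[1/6 + 1/7 - 1/41 - 1/42]
= 75/574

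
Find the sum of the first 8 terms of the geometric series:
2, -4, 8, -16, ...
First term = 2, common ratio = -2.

Sₙ = a(1 - rⁿ) / (1 - r)
S_8 = 2(1 - (-2)^8) / (1 - (-2))
S_8 = 2(1 - 256) / (3)
S_8 = -170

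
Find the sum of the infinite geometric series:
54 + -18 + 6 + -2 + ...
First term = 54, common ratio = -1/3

For |r| < 1, S = a / (1 - r)
S = 54 / (1 - (-1/3))
S = 54 / (4/3)
S = 81/2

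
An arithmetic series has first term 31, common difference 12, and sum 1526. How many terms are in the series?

Using S = n/2 × [2a + (n-1)d]
1526 = n/2 × [2(31) + (n-1)(12)]
1526 = n/2 × [62 + 12n - 12]
3052 = n × [50 + 12n]
12n² + (50)n - 3052 = 0
Discriminant: Δ = (50)² - 4(12)(-3052) = 2500 + 146496 = 148996
√Δ = 386
n = [-(50) + √Δ] / (2·12) = (-50 + 386) / 24 = 336 / 24 = 14
(The negative root is discarded since n must be a positive integer.)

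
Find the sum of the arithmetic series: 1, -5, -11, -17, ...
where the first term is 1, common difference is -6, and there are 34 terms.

Sₙ = n/2 × (first + last)
Last term = a + (n-1)d = 1 + (34-1)×(-6) = -197
S_34 = 34/2 × (1 + (-197))
S_34 = 34/2 × (-196) = -3332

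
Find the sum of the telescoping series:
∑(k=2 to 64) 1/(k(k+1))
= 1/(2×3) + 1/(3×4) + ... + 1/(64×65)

Partial fractions: 1/(k(k+1)) = 1/k - 1/(k+1)
The series telescopes:
= (1/2 - 1/3) + (1/3 - 1/4) + ... + (1/64 - 1/65)
= 1/2 - 1/65
= 63/130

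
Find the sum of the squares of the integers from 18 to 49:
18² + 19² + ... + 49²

Use ∑_{k=1}^{n} k² = n(n+1)(2n+1)/6, then subtract the first 17 terms.
∑_{k=1}^{49} k² = 49×50×99/6 = 40425
∑_{k=1}^{17} k² = 17×18×35/6 = 1785
∑_{k=18}^{49} k² = 40425 - 1785 = 38640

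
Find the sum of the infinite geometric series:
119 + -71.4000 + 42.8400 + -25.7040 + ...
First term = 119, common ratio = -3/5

For |r| < 1, S = a / (1 - r)
S = 119 / (1 - (-3/5))
S = 119 / (8/5)
S = 595/8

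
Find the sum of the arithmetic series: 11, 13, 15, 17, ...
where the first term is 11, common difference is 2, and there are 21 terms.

Sₙ = n/2 × (first + last)
Last term = a + (n-1)d = 11 + (21-1)×2 = 51
S_21 = 21/2 × (11 + 51)
S_21 = 21/2 × 62 = 651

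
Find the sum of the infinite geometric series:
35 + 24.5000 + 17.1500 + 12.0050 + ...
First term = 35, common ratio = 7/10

For |r| < 1, S = a / (1 - r)
S = 35 / (1 - (7/10))
S = 35 / (3/10)
S = 350/3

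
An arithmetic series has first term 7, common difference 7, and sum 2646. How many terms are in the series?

Using S = n/2 × [2a + (n-1)d]
2646 = n/2 × [2(7) + (n-1)(7)]
2646 = n/2 × [14 + 7n - 7]
5292 = n × [7 + 7n]
7n² + (7)n - 5292 = 0
Discriminant: Δ = (7)² - 4(7)(-5292) = 49 + 148176 = 148225
√Δ = 385
n = [-(7) + √Δ] / (2·7) = (-7 + 385) / 14 = 378 / 14 = 27
(The negative root is discarded since n must be a positive integer.)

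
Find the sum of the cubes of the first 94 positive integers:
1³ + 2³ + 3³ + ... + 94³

Formula: ∑k³ = [n(n+1)/2]²
= [94×95/2]²
= 4465²
= 19936225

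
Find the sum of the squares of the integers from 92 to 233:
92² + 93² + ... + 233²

Use ∑_{k=1}^{n} k² = n(n+1)(2n+1)/6, then subtract the first 91 terms.
∑_{k=1}^{233} k² = 233×234×467/6 = 4243629
∑_{k=1}^{91} k² = 91×92×183/6 = 255346
∑_{k=92}^{233} k² = 4243629 - 255346 = 3988283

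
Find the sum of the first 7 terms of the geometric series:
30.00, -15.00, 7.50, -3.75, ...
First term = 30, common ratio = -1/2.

Sₙ = a(1 - rⁿ) / (1 - r)
S_7 = 30(1 - (-1/2)^7) / (1 - (-1/2))
S_7 = 30(1 - (-1/128)) / (3/2)
S_7 = 645/32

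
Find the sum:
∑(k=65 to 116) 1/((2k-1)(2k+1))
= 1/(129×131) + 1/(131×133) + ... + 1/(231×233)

Partial fractions: 1/((2k-1)(2k+1)) = (1/2)[1/(2k-1) - 1/(2k+1)]
The series telescopes:
= (1/2)[1/129 - 1/233]
= 52/30057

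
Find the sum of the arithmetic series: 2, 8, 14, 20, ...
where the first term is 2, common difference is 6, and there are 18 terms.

Sₙ = n/2 × (first + last)
Last term = a + (n-1)d = 2 + (18-1)×6 = 104
S_18 = 18/2 × (2 + 104)
S_18 = 18/2 × 106 = 954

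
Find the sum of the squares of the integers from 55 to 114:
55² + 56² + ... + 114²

Use ∑_{k=1}^{n} k² = n(n+1)(2n+1)/6, then subtract the first 54 terms.
∑_{k=1}^{114} k² = 114×115×229/6 = 500365
∑_{k=1}^{54} k² = 54×55×109/6 = 53955
∑_{k=55}^{114} k² = 500365 - 53955 = 446410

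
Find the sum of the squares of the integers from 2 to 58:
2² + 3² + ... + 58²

Use ∑_{k=1}^{n} k² = n(n+1)(2n+1)/6, then subtract the first 1 terms.
∑_{k=1}^{58} k² = 58×59×117/6 = 66729
∑_{k=1}^{1} k² = 1×2×3/6 = 1
∑_{k=2}^{58} k² = 66729 - 1 = 66728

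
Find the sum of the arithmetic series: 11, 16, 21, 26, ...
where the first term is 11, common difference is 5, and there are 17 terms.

Sₙ = n/2 × (first + last)
Last term = a + (n-1)d = 11 + (17-1)×5 = 91
S_17 = 17/2 × (11 + 91)
S_17 = 17/2 × 102 = 867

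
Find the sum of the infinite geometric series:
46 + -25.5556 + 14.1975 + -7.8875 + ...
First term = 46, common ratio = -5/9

For |r| < 1, S = a / (1 - r)
S = 46 / (1 - (-5/9))
S = 46 / (14/9)
S = 207/7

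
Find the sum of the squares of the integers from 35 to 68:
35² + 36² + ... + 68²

Use ∑_{k=1}^{n} k² = n(n+1)(2n+1)/6, then subtract the first 34 terms.
∑_{k=1}^{68} k² = 68×69×137/6 = 107134
∑_{k=1}^{34} k² = 34×35×69/6 = 13685
∑_{k=35}^{68} k² = 107134 - 13685 = 93449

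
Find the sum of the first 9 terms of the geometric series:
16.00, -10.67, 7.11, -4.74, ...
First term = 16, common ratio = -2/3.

Sₙ = a(1 - rⁿ) / (1 - r)
S_9 = 16(1 - (-2/3)^9) / (1 - (-2/3))
S_9 = 16(1 - (-512/19683)) / (5/3)
S_9 = 64624/6561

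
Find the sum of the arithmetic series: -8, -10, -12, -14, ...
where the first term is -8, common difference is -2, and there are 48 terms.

Sₙ = n/2 × (first + last)
Last term = a + (n-1)d = -8 + (48-1)×(-2) = -102
S_48 = 48/2 × (-8 + (-102))
S_48 = 48/2 × (-110) = -2640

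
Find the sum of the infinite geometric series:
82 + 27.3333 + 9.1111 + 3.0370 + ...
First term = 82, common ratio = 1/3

For |r| < 1, S = a / (1 - r)
S = 82 / (1 - (1/3))
S = 82 / (2/3)
S = 123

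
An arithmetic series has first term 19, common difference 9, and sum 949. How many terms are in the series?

Using S = n/2 × [2a + (n-1)d]
949 = n/2 × [2(19) + (n-1)(9)]
949 = n/2 × [38 + 9n - 9]
1898 = n × [29 + 9n]
9n² + (29)n - 1898 = 0
Discriminant: Δ = (29)² - 4(9)(-1898) = 841 + 68328 = 69169
√Δ = 263
n = [-(29) + √Δ] / (2·9) = (-29 + 263) / 18 = 234 / 18 = 13
(The negative root is discarded since n must be a positive integer.)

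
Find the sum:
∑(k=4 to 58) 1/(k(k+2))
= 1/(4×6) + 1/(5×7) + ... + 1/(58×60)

Partial fractions: 1/(k(k+2)) = (1/2)[1/k - 1/(k+2)]
Telescoping leaves the first two and last two terms:
= (1/2)[1/4 + 1/5 - 1/59 - 1/60]
= 737/3540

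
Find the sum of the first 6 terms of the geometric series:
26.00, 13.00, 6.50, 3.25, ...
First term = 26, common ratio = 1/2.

Sₙ = a(1 - rⁿ) / (1 - r)
S_6 = 26(1 - (1/2)^6) / (1 - (1/2))
S_6 = 26(1 - (1/64)) / (1/2)
S_6 = 819/16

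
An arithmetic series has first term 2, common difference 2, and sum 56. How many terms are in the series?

Using S = n/2 × [2a + (n-1)d]
56 = n/2 × [2(2) + (n-1)(2)]
56 = n/2 × [4 + 2n - 2]
112 = n × [2 + 2n]
2n² + (2)n - 112 = 0
Discriminant: Δ = (2)² - 4(2)(-112) = 4 + 896 = 900
√Δ = 30
n = [-(2) + √Δ] / (2·2) = (-2 + 30) / 4 = 28 / 4 = 7
(The negative root is discarded since n must be a positive integer.)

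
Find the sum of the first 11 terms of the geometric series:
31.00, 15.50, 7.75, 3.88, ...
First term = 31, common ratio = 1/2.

Sₙ = a(1 - rⁿ) / (1 - r)
S_11 = 31(1 - (1/2)^11) / (1 - (1/2))
S_11 = 31(1 - (1/2048)) / (1/2)
S_11 = 63457/1024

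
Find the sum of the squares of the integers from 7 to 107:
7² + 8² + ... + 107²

Use ∑_{k=1}^{n} k² = n(n+1)(2n+1)/6, then subtract the first 6 terms.
∑_{k=1}^{107} k² = 107×108×215/6 = 414090
∑_{k=1}^{6} k² = 6×7×13/6 = 91
∑_{k=7}^{107} k² = 414090 - 91 = 413999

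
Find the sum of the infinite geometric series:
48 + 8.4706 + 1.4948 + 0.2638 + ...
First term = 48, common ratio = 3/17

For |r| < 1, S = a / (1 - r)
S = 48 / (1 - (3/17))
S = 48 / (14/17)
S = 408/7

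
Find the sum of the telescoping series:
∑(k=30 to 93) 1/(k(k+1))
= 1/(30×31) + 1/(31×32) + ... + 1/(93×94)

Partial fractions: 1/(k(k+1)) = 1/k - 1/(k+1)
The series telescopes:
= (1/30 - 1/31) + (1/31 - 1/32) + ... + (1/93 - 1/94)
= 1/30 - 1/94
= 16/705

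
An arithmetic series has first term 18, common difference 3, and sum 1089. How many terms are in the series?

Using S = n/2 × [2a + (n-1)d]
1089 = n/2 × [2(18) + (n-1)(3)]
1089 = n/2 × [36 + 3n - 3]
2178 = n × [33 + 3n]
3n² + (33)n - 2178 = 0
Discriminant: Δ = (33)² - 4(3)(-2178) = 1089 + 26136 = 27225
√Δ = 165
n = [-(33) + √Δ] / (2·3) = (-33 + 165) / 6 = 132 / 6 = 22
(The negative root is discarded since n must be a positive integer.)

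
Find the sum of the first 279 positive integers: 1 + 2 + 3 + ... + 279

Formula: ∑k = n(n+1)/2
= 279×280/2
= 78120/2
= 39060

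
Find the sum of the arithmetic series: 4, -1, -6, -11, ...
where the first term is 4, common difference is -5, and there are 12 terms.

Sₙ = n/2 × (first + last)
Last term = a + (n-1)d = 4 + (12-1)×(-5) = -51
S_12 = 12/2 × (4 + (-51))
S_12 = 12/2 × (-47) = -282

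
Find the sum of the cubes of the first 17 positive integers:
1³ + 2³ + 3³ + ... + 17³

Formula: ∑k³ = [n(n+1)/2]²
= [17×18/2]²
= 153²
= 23409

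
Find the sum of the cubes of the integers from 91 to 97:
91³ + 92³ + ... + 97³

Use ∑_{k=1}^{n} k³ = [n(n+1)/2]², then subtract the first 90 terms.
∑_{k=1}^{97} k³ = [97×98/2]² = 4753² = 22591009
∑_{k=1}^{90} k³ = [90×91/2]² = 4095² = 16769025
∑_{k=91}^{97} k³ = 22591009 - 16769025 = 5821984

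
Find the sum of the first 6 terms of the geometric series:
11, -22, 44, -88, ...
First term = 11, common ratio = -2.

Sₙ = a(1 - rⁿ) / (1 - r)
S_6 = 11(1 - (-2)^6) / (1 - (-2))
S_6 = 11(1 - 64) / (3)
S_6 = -231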